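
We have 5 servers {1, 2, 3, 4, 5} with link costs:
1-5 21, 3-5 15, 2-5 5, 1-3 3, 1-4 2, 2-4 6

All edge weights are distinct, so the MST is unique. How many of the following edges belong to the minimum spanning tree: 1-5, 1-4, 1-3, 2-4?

3

Sort edges by weight, then run Kruskal:
1-4 (2): add. Components now {1,4} {2} {3} {5}
1-3 (3): add. Components now {1,3,4} {2} {5}
2-5 (5): add. Components now {1,3,4} {2,5}
2-4 (6): add. Components now {1,2,3,4,5}
MST edge set: {1-4, 1-3, 2-5, 2-4}.
Of the listed edges, {1-4, 1-3, 2-4} are in the MST → 3.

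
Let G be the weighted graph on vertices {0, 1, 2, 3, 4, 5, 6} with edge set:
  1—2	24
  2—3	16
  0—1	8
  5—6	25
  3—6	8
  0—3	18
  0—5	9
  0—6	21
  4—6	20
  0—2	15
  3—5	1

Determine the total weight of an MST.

61

Kruskal's algorithm — process edges by increasing weight (ties by edge label):
3—5 (1): add. Components now {0} {1} {2} {3,5} {4} {6}
0—1 (8): add. Components now {0,1} {2} {3,5} {4} {6}
3—6 (8): add. Components now {0,1} {2} {3,5,6} {4}
0—5 (9): add. Components now {0,1,3,5,6} {2} {4}
0—2 (15): add. Components now {0,1,2,3,5,6} {4}
2—3 (16): skip — 2 and 3 already connected.
0—3 (18): skip — 0 and 3 already connected.
4—6 (20): add. Components now {0,1,2,3,4,5,6}
MST edges: 3—5, 0—1, 3—6, 0—5, 0—2, 4—6; total weight 1+8+8+9+15+20 = 61.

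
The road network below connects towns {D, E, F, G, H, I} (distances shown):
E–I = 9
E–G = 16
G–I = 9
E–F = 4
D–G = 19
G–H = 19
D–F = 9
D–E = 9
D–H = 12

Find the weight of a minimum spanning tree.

43

Kruskal's algorithm — process edges by increasing weight (ties by edge label):
E–F (4): add. Components now {D} {E,F} {G} {H} {I}
D–E (9): add. Components now {D,E,F} {G} {H} {I}
D–F (9): skip — D and F already connected.
E–I (9): add. Components now {D,E,F,I} {G} {H}
G–I (9): add. Components now {D,E,F,G,I} {H}
D–H (12): add. Components now {D,E,F,G,H,I}
MST edges: E–F, D–E, E–I, G–I, D–H; total weight 4+9+9+9+12 = 43.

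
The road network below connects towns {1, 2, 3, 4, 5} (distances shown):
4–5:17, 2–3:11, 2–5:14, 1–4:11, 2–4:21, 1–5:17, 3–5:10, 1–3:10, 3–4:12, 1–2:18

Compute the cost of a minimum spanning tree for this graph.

42

Prim's algorithm from 1:
Step 1: frontier [1–3 10, 1–4 11, 1–5 17, 1–2 18] → take 1–3 (10); add 3.
Step 2: frontier [1–4 11, 1–5 17, 1–2 18, 3–5 10, 2–3 11, 3–4 12] → take 3–5 (10); add 5.
Step 3: frontier [1–4 11, 1–2 18, 2–3 11, 3–4 12, 2–5 14, 4–5 17] → take 2–3 (11); add 2.
Step 4: frontier [1–4 11, 2–4 21, 3–4 12, 4–5 17] → take 1–4 (11); add 4.
MST edges: 1–3, 3–5, 2–3, 1–4; total weight 10+10+11+11 = 42.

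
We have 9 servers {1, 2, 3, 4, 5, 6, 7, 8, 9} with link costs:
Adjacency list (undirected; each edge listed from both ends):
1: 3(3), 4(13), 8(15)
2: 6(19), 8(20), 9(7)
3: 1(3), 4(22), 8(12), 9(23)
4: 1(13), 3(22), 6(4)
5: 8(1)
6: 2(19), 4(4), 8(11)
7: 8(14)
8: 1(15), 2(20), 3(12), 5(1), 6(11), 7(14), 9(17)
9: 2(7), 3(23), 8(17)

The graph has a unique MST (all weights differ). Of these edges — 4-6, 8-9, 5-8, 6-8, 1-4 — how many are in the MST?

4

Sort edges by weight, then run Kruskal:
5-8 (1): add — endpoints in different components.
1-3 (3): add — endpoints in different components.
4-6 (4): add — endpoints in different components.
2-9 (7): add — endpoints in different components.
6-8 (11): add — endpoints in different components.
3-8 (12): add — endpoints in different components.
1-4 (13): skip — 1 and 4 already connected.
7-8 (14): add — endpoints in different components.
1-8 (15): skip — 1 and 8 already connected.
8-9 (17): add — endpoints in different components.
MST edge set: {5-8, 1-3, 4-6, 2-9, 6-8, 3-8, 7-8, 8-9}.
Of the listed edges, {4-6, 8-9, 5-8, 6-8} are in the MST → 4.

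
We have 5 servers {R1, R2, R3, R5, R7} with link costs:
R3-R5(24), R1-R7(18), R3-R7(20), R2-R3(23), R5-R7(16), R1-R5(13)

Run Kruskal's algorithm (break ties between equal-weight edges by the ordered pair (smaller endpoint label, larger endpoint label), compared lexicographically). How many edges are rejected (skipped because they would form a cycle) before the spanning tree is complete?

Kruskal: consider edges lightest-first.
R1-R5 (13): add — endpoints in different components.
R5-R7 (16): add — endpoints in different components.
R1-R7 (18): skip — R7 and R1 already connected.
R3-R7 (20): add — endpoints in different components.
R2-R3 (23): add — endpoints in different components.
Edges rejected before the tree was complete: 1.

1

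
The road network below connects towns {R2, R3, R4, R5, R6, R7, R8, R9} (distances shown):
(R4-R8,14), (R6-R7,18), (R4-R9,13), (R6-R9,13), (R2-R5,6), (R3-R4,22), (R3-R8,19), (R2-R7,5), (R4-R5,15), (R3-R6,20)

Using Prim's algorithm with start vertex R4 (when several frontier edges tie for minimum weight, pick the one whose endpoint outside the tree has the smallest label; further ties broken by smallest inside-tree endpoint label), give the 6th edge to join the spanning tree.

Grow the tree from R4 using Prim:
Step 1: frontier [R4-R9 13, R4-R8 14, R4-R5 15, R3-R4 22] → take R4-R9 (13); add R9.
Step 2: frontier [R4-R8 14, R4-R5 15, R3-R4 22, R6-R9 13] → take R6-R9 (13); add R6.
Step 3: frontier [R4-R8 14, R4-R5 15, R3-R4 22, R6-R7 18, R3-R6 20] → take R4-R8 (14); add R8.
Step 4: frontier [R4-R5 15, R3-R4 22, R6-R7 18, R3-R6 20, R3-R8 19] → take R4-R5 (15); add R5.
Step 5: frontier [R3-R4 22, R2-R5 6, R6-R7 18, R3-R6 20, R3-R8 19] → take R2-R5 (6); add R2.
Step 6: frontier [R2-R7 5, R3-R4 22, R6-R7 18, R3-R6 20, R3-R8 19] → take R2-R7 (5); add R7.
Step 7: frontier [R3-R4 22, R3-R6 20, R3-R8 19] → take R3-R8 (19); add R3.
The 6th edge added is R2-R7.

R2-R7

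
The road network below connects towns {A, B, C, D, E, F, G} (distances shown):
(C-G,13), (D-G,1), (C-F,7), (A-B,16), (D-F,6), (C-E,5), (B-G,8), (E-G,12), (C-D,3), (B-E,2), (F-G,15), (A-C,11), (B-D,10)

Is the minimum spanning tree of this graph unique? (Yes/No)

Yes

Kruskal's algorithm — process edges by increasing weight (ties by edge label):
D-G (1): add — endpoints in different components.
B-E (2): add — endpoints in different components.
C-D (3): add — endpoints in different components.
C-E (5): add — endpoints in different components.
D-F (6): add — endpoints in different components.
C-F (7): skip — C and F already connected.
B-G (8): skip — B and G already connected.
B-D (10): skip — B and D already connected.
A-C (11): add — endpoints in different components.
Every non-tree edge has weight strictly greater than the heaviest edge on the tree path between its endpoints, so the MST is unique.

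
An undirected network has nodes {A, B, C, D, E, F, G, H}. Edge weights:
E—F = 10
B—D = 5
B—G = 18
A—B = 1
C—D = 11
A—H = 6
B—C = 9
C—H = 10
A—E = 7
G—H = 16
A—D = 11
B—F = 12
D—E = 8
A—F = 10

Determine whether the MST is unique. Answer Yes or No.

No

Sort edges by weight, then run Kruskal:
A—B (1): add — endpoints in different components.
B—D (5): add — endpoints in different components.
A—H (6): add — endpoints in different components.
A—E (7): add — endpoints in different components.
D—E (8): skip — D and E already connected.
B—C (9): add — endpoints in different components.
A—F (10): add — endpoints in different components.
C—H (10): skip — C and H already connected.
E—F (10): skip — E and F already connected.
A—D (11): skip — A and D already connected.
C—D (11): skip — C and D already connected.
B—F (12): skip — B and F already connected.
G—H (16): add — endpoints in different components.
Non-tree edge E—F has weight 10, equal to the heaviest edge on its tree cycle — swapping gives another MST of the same weight. Not unique.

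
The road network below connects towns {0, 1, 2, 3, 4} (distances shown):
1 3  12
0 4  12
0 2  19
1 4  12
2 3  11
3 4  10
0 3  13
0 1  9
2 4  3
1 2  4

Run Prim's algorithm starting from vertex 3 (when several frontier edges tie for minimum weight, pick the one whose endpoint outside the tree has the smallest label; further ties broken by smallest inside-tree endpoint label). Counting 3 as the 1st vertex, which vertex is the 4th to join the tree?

Grow the tree from 3 using Prim:
Step 1: frontier [3 4 10, 2 3 11, 1 3 12, 0 3 13] → take 3 4 (10); add 4.
Step 2: frontier [2 3 11, 1 3 12, 0 3 13, 2 4 3, 0 4 12, 1 4 12] → take 2 4 (3); add 2.
Step 3: frontier [1 2 4, 0 2 19, 1 3 12, 0 3 13, 0 4 12, 1 4 12] → take 1 2 (4); add 1.
Step 4: frontier [0 1 9, 0 2 19, 0 3 13, 0 4 12] → take 0 1 (9); add 0.
Vertex order: 3, 4, 2, 1, 0. The 4th vertex is 1.

1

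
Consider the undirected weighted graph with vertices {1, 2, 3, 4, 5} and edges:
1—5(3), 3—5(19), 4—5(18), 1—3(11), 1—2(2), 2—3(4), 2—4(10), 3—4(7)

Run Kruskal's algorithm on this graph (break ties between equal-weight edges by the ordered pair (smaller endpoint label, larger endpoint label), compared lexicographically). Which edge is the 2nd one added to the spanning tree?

1-5

Kruskal: consider edges lightest-first.
1—2 (2): add. Components now {1,2} {3} {4} {5}
1—5 (3): add. Components now {1,2,5} {3} {4}
2—3 (4): add. Components now {1,2,3,5} {4}
3—4 (7): add. Components now {1,2,3,4,5}
The 2nd edge added is 1—5.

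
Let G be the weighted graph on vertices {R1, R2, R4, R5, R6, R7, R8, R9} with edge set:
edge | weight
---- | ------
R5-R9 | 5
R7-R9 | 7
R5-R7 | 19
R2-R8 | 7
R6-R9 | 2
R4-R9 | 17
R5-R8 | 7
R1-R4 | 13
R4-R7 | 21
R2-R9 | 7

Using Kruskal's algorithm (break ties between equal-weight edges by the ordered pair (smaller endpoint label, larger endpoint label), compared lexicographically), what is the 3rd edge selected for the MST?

R2-R8

Sort edges by weight, then run Kruskal:
R6-R9 (2): add — endpoints in different components.
R5-R9 (5): add — endpoints in different components.
R2-R8 (7): add — endpoints in different components.
R2-R9 (7): add — endpoints in different components.
R5-R8 (7): skip — R8 and R5 already connected.
R7-R9 (7): add — endpoints in different components.
R1-R4 (13): add — endpoints in different components.
R4-R9 (17): add — endpoints in different components.
The 3rd edge added is R2-R8.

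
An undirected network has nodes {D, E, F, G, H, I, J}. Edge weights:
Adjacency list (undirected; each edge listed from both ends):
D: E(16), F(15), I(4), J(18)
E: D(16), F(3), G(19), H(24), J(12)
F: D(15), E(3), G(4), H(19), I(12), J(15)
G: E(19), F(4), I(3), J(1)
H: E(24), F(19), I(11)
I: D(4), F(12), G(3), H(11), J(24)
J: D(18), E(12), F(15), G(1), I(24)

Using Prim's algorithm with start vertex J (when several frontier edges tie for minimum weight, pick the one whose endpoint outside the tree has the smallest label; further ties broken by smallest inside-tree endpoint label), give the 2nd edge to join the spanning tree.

G-I

Prim, starting at J.
Step 1: cheapest edge leaving the tree is G–J (1); add G.
Step 2: cheapest edge leaving the tree is G–I (3); add I.
Step 3: cheapest edge leaving the tree is D–I (4); add D.
Step 4: cheapest edge leaving the tree is F–G (4); add F.
Step 5: cheapest edge leaving the tree is E–F (3); add E.
Step 6: cheapest edge leaving the tree is H–I (11); add H.
The 2nd edge added is G–I.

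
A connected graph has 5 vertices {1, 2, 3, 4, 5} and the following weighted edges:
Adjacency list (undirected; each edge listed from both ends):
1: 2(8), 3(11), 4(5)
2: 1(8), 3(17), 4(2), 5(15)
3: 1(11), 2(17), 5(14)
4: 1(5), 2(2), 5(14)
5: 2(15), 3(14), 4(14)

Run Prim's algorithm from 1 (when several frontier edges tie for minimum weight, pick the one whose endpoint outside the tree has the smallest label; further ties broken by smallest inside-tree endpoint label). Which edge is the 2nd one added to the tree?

2-4

Grow the tree from 1 using Prim:
Step 1: frontier [1—4 5, 1—2 8, 1—3 11] → take 1—4 (5); add 4.
Step 2: frontier [1—2 8, 1—3 11, 2—4 2, 4—5 14] → take 2—4 (2); add 2.
Step 3: frontier [1—3 11, 2—5 15, 2—3 17, 4—5 14] → take 1—3 (11); add 3.
Step 4: frontier [2—5 15, 3—5 14, 4—5 14] → take 3—5 (14); add 5.
The 2nd edge added is 2—4.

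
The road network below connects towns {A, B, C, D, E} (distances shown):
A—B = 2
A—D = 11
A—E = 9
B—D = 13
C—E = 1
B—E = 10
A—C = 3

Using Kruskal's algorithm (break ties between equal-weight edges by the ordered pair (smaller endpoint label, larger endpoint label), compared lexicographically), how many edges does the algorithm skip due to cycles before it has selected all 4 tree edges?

2

Sort edges by weight, then run Kruskal:
C—E (1): add — endpoints in different components.
A—B (2): add — endpoints in different components.
A—C (3): add — endpoints in different components.
A—E (9): skip — A and E already connected.
B—E (10): skip — B and E already connected.
A—D (11): add — endpoints in different components.
Edges rejected before the tree was complete: 2.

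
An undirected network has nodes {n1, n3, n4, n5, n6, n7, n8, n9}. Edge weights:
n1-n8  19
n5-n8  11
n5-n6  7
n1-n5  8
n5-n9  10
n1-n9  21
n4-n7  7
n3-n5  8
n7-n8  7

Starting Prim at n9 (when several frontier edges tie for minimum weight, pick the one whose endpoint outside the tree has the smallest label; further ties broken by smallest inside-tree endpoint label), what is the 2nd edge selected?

Prim's algorithm from n9:
Step 1: frontier [n5-n9 10, n1-n9 21] → take n5-n9 (10); add n5.
Step 2: frontier [n5-n6 7, n1-n5 8, n3-n5 8, n5-n8 11, n1-n9 21] → take n5-n6 (7); add n6.
Step 3: frontier [n1-n5 8, n3-n5 8, n5-n8 11, n1-n9 21] → take n1-n5 (8); add n1.
Step 4: frontier [n1-n8 19, n3-n5 8, n5-n8 11] → take n3-n5 (8); add n3.
Step 5: frontier [n1-n8 19, n5-n8 11] → take n5-n8 (11); add n8.
Step 6: frontier [n7-n8 7] → take n7-n8 (7); add n7.
Step 7: frontier [n4-n7 7] → take n4-n7 (7); add n4.
The 2nd edge added is n5-n6.

n5-n6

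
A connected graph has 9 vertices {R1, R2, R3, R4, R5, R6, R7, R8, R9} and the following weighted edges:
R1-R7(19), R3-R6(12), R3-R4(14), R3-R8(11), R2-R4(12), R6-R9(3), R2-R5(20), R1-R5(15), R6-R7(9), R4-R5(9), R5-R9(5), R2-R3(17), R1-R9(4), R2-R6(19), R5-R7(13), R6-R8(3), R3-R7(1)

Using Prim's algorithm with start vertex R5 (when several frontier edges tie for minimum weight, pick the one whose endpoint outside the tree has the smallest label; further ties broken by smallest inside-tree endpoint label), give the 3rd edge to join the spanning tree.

R6-R8

Prim's algorithm from R5:
Step 1: cheapest edge leaving the tree is R5-R9 (5); add R9.
Step 2: cheapest edge leaving the tree is R6-R9 (3); add R6.
Step 3: cheapest edge leaving the tree is R6-R8 (3); add R8.
Step 4: cheapest edge leaving the tree is R1-R9 (4); add R1.
Step 5: cheapest edge leaving the tree is R4-R5 (9); add R4.
Step 6: cheapest edge leaving the tree is R6-R7 (9); add R7.
Step 7: cheapest edge leaving the tree is R3-R7 (1); add R3.
Step 8: cheapest edge leaving the tree is R2-R4 (12); add R2.
The 3rd edge added is R6-R8.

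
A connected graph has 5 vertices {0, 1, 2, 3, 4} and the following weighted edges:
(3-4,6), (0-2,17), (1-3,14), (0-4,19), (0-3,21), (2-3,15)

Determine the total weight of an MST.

Grow the tree from 4 using Prim:
Step 1: cheapest edge leaving the tree is 3-4 (6); add 3.
Step 2: cheapest edge leaving the tree is 1-3 (14); add 1.
Step 3: cheapest edge leaving the tree is 2-3 (15); add 2.
Step 4: cheapest edge leaving the tree is 0-2 (17); add 0.
MST edges: 3-4, 1-3, 2-3, 0-2; total weight 6+14+15+17 = 52.

52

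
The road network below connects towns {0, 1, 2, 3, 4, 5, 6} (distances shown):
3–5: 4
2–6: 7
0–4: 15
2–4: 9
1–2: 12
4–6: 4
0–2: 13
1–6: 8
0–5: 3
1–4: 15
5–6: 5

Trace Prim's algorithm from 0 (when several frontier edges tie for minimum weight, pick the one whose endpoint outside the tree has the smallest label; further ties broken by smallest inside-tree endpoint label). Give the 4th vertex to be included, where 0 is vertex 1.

Grow the tree from 0 using Prim:
Step 1: cheapest edge leaving the tree is 0–5 (3); add 5.
Step 2: cheapest edge leaving the tree is 3–5 (4); add 3.
Step 3: cheapest edge leaving the tree is 5–6 (5); add 6.
Step 4: cheapest edge leaving the tree is 4–6 (4); add 4.
Step 5: cheapest edge leaving the tree is 2–6 (7); add 2.
Step 6: cheapest edge leaving the tree is 1–6 (8); add 1.
Vertex order: 0, 5, 3, 6, 4, 2, 1. The 4th vertex is 6.

6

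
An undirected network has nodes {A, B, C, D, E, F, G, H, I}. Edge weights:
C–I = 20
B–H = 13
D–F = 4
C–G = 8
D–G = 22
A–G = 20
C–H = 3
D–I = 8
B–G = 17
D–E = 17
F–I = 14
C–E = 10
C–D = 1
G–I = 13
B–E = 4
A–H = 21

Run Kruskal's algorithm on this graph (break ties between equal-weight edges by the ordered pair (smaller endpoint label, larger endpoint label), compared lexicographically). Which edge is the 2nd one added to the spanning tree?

C-H

Kruskal: consider edges lightest-first.
C–D (1): add — endpoints in different components.
C–H (3): add — endpoints in different components.
B–E (4): add — endpoints in different components.
D–F (4): add — endpoints in different components.
C–G (8): add — endpoints in different components.
D–I (8): add — endpoints in different components.
C–E (10): add — endpoints in different components.
B–H (13): skip — B and H already connected.
G–I (13): skip — G and I already connected.
F–I (14): skip — F and I already connected.
B–G (17): skip — B and G already connected.
D–E (17): skip — D and E already connected.
A–G (20): add — endpoints in different components.
The 2nd edge added is C–H.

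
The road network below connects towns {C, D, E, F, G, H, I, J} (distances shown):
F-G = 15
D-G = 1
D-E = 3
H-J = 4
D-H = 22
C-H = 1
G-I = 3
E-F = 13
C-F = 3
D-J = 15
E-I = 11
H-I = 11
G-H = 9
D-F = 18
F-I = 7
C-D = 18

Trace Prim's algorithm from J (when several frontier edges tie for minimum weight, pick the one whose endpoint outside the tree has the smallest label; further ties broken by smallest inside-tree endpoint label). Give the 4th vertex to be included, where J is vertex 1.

Prim, starting at J.
Step 1: cheapest edge leaving the tree is H-J (4); add H.
Step 2: cheapest edge leaving the tree is C-H (1); add C.
Step 3: cheapest edge leaving the tree is C-F (3); add F.
Step 4: cheapest edge leaving the tree is F-I (7); add I.
Step 5: cheapest edge leaving the tree is G-I (3); add G.
Step 6: cheapest edge leaving the tree is D-G (1); add D.
Step 7: cheapest edge leaving the tree is D-E (3); add E.
Vertex order: J, H, C, F, I, G, D, E. The 4th vertex is F.

F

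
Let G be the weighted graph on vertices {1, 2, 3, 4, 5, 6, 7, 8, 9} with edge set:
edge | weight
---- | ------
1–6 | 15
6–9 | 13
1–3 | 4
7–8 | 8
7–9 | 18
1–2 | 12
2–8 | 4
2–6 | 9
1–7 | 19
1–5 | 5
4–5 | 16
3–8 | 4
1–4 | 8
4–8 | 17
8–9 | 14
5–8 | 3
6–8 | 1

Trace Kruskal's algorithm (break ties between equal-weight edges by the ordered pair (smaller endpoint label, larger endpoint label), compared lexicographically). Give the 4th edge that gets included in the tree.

Kruskal: consider edges lightest-first.
6–8 (1): add — endpoints in different components.
5–8 (3): add — endpoints in different components.
1–3 (4): add — endpoints in different components.
2–8 (4): add — endpoints in different components.
3–8 (4): add — endpoints in different components.
1–5 (5): skip — 1 and 5 already connected.
1–4 (8): add — endpoints in different components.
7–8 (8): add — endpoints in different components.
2–6 (9): skip — 2 and 6 already connected.
1–2 (12): skip — 1 and 2 already connected.
6–9 (13): add — endpoints in different components.
The 4th edge added is 2–8.

2-8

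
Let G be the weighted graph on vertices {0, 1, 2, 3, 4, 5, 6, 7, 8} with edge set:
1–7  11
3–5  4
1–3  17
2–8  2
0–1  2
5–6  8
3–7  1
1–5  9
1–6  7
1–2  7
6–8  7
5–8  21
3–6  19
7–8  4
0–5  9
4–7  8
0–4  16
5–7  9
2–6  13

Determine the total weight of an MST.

Kruskal's algorithm — process edges by increasing weight (ties by edge label):
3–7 (1): add — endpoints in different components.
0–1 (2): add — endpoints in different components.
2–8 (2): add — endpoints in different components.
3–5 (4): add — endpoints in different components.
7–8 (4): add — endpoints in different components.
1–2 (7): add — endpoints in different components.
1–6 (7): add — endpoints in different components.
6–8 (7): skip — 6 and 8 already connected.
4–7 (8): add — endpoints in different components.
MST edges: 3–7, 0–1, 2–8, 3–5, 7–8, 1–2, 1–6, 4–7; total weight 1+2+2+4+4+7+7+8 = 35.

35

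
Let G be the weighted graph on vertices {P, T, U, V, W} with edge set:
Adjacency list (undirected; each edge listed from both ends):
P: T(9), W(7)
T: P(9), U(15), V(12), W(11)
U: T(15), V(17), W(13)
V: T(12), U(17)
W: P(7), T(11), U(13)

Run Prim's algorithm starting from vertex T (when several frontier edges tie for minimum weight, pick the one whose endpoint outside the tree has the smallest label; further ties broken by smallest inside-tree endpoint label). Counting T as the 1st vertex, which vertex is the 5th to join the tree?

Grow the tree from T using Prim:
Step 1: frontier [P—T 9, T—W 11, T—V 12, T—U 15] → take P—T (9); add P.
Step 2: frontier [P—W 7, T—W 11, T—V 12, T—U 15] → take P—W (7); add W.
Step 3: frontier [T—V 12, T—U 15, U—W 13] → take T—V (12); add V.
Step 4: frontier [T—U 15, U—V 17, U—W 13] → take U—W (13); add U.
Vertex order: T, P, W, V, U. The 5th vertex is U.

U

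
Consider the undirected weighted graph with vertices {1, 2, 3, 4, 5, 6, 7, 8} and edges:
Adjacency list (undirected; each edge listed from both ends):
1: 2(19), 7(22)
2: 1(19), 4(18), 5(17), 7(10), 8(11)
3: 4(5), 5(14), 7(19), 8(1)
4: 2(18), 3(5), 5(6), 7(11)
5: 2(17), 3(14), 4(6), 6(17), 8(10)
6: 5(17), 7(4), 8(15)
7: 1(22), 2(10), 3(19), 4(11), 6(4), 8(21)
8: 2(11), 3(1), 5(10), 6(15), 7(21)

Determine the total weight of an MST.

Grow the tree from 4 using Prim:
Step 1: cheapest edge leaving the tree is 3 4 (5); add 3.
Step 2: cheapest edge leaving the tree is 3 8 (1); add 8.
Step 3: cheapest edge leaving the tree is 4 5 (6); add 5.
Step 4: cheapest edge leaving the tree is 2 8 (11); add 2.
Step 5: cheapest edge leaving the tree is 2 7 (10); add 7.
Step 6: cheapest edge leaving the tree is 6 7 (4); add 6.
Step 7: cheapest edge leaving the tree is 1 2 (19); add 1.
MST edges: 3 4, 3 8, 4 5, 2 8, 2 7, 6 7, 1 2; total weight 5+1+6+11+10+4+19 = 56.

56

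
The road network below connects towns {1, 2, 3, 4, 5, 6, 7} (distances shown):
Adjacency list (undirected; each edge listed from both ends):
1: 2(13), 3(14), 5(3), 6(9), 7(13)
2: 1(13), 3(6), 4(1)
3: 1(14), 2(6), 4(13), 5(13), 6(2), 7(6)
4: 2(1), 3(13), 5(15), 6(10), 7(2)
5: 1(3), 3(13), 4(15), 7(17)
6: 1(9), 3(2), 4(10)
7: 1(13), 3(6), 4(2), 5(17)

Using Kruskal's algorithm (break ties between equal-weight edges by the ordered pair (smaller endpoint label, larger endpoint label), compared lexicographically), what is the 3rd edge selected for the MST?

Kruskal: consider edges lightest-first.
2—4 (1): add — endpoints in different components.
3—6 (2): add — endpoints in different components.
4—7 (2): add — endpoints in different components.
1—5 (3): add — endpoints in different components.
2—3 (6): add — endpoints in different components.
3—7 (6): skip — 3 and 7 already connected.
1—6 (9): add — endpoints in different components.
The 3rd edge added is 4—7.

4-7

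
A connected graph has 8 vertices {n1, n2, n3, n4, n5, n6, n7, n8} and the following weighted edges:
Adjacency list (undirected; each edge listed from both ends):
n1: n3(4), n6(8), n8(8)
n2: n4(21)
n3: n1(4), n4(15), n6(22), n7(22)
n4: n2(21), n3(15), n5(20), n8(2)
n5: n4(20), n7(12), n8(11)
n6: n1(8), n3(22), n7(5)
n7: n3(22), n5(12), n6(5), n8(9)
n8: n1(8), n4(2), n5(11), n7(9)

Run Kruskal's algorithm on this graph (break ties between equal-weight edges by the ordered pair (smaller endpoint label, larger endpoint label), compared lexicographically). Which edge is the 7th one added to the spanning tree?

Kruskal: consider edges lightest-first.
n4-n8 (2): add — endpoints in different components.
n1-n3 (4): add — endpoints in different components.
n6-n7 (5): add — endpoints in different components.
n1-n6 (8): add — endpoints in different components.
n1-n8 (8): add — endpoints in different components.
n7-n8 (9): skip — n8 and n7 already connected.
n5-n8 (11): add — endpoints in different components.
n5-n7 (12): skip — n5 and n7 already connected.
n3-n4 (15): skip — n3 and n4 already connected.
n4-n5 (20): skip — n5 and n4 already connected.
n2-n4 (21): add — endpoints in different components.
The 7th edge added is n2-n4.

n2-n4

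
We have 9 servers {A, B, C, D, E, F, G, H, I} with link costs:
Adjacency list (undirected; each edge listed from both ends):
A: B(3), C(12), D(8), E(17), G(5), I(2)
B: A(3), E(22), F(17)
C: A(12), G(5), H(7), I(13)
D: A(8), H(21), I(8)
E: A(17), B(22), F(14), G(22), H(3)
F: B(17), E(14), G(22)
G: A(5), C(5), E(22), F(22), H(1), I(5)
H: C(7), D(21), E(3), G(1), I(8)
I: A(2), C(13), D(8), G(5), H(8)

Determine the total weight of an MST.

41

Sort edges by weight, then run Kruskal:
G–H (1): add — endpoints in different components.
A–I (2): add — endpoints in different components.
A–B (3): add — endpoints in different components.
E–H (3): add — endpoints in different components.
A–G (5): add — endpoints in different components.
C–G (5): add — endpoints in different components.
G–I (5): skip — G and I already connected.
C–H (7): skip — C and H already connected.
A–D (8): add — endpoints in different components.
D–I (8): skip — D and I already connected.
H–I (8): skip — H and I already connected.
A–C (12): skip — A and C already connected.
C–I (13): skip — C and I already connected.
E–F (14): add — endpoints in different components.
MST edges: G–H, A–I, A–B, E–H, A–G, C–G, A–D, E–F; total weight 1+2+3+3+5+5+8+14 = 41.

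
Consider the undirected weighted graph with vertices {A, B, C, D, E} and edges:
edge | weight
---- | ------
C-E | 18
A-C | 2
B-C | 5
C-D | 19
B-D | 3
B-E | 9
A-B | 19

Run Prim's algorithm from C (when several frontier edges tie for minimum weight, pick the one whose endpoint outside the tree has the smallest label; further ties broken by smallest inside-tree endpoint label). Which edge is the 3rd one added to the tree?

Grow the tree from C using Prim:
Step 1: cheapest edge leaving the tree is A-C (2); add A.
Step 2: cheapest edge leaving the tree is B-C (5); add B.
Step 3: cheapest edge leaving the tree is B-D (3); add D.
Step 4: cheapest edge leaving the tree is B-E (9); add E.
The 3rd edge added is B-D.

B-D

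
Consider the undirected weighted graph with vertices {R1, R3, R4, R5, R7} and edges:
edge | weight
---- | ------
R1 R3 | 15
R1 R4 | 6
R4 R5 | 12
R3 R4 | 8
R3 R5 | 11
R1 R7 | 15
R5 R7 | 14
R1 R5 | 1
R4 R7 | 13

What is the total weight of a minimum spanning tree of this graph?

Kruskal's algorithm — process edges by increasing weight (ties by edge label):
R1 R5 (1): add — endpoints in different components.
R1 R4 (6): add — endpoints in different components.
R3 R4 (8): add — endpoints in different components.
R3 R5 (11): skip — R5 and R3 already connected.
R4 R5 (12): skip — R4 and R5 already connected.
R4 R7 (13): add — endpoints in different components.
MST edges: R1 R5, R1 R4, R3 R4, R4 R7; total weight 1+6+8+13 = 28.

28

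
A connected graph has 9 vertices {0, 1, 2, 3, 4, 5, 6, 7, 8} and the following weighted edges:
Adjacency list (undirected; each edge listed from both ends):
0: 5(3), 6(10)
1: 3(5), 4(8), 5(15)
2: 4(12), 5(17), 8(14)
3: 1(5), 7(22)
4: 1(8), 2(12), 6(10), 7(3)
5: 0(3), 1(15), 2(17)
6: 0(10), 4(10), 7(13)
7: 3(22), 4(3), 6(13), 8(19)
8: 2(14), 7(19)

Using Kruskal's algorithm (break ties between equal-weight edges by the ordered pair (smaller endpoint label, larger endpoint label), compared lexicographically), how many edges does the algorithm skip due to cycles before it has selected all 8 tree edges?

1

Kruskal's algorithm — process edges by increasing weight (ties by edge label):
0—5 (3): add — endpoints in different components.
4—7 (3): add — endpoints in different components.
1—3 (5): add — endpoints in different components.
1—4 (8): add — endpoints in different components.
0—6 (10): add — endpoints in different components.
4—6 (10): add — endpoints in different components.
2—4 (12): add — endpoints in different components.
6—7 (13): skip — 6 and 7 already connected.
2—8 (14): add — endpoints in different components.
Edges rejected before the tree was complete: 1.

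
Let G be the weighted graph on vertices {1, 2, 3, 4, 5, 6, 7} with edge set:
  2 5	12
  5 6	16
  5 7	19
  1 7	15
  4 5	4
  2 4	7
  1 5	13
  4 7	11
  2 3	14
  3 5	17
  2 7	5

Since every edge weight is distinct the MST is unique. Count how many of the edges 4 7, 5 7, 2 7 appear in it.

1

Kruskal: consider edges lightest-first.
4 5 (4): add — endpoints in different components.
2 7 (5): add — endpoints in different components.
2 4 (7): add — endpoints in different components.
4 7 (11): skip — 4 and 7 already connected.
2 5 (12): skip — 2 and 5 already connected.
1 5 (13): add — endpoints in different components.
2 3 (14): add — endpoints in different components.
1 7 (15): skip — 1 and 7 already connected.
5 6 (16): add — endpoints in different components.
MST edge set: {4 5, 2 7, 2 4, 1 5, 2 3, 5 6}.
Of the listed edges, {2 7} are in the MST → 1.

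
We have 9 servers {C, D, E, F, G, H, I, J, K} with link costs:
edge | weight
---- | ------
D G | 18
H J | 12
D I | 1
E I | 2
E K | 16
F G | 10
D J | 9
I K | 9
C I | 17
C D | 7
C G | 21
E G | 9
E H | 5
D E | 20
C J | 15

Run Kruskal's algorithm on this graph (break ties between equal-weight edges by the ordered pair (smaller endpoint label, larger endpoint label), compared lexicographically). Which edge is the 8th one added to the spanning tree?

F-G

Kruskal: consider edges lightest-first.
D I (1): add — endpoints in different components.
E I (2): add — endpoints in different components.
E H (5): add — endpoints in different components.
C D (7): add — endpoints in different components.
D J (9): add — endpoints in different components.
E G (9): add — endpoints in different components.
I K (9): add — endpoints in different components.
F G (10): add — endpoints in different components.
The 8th edge added is F G.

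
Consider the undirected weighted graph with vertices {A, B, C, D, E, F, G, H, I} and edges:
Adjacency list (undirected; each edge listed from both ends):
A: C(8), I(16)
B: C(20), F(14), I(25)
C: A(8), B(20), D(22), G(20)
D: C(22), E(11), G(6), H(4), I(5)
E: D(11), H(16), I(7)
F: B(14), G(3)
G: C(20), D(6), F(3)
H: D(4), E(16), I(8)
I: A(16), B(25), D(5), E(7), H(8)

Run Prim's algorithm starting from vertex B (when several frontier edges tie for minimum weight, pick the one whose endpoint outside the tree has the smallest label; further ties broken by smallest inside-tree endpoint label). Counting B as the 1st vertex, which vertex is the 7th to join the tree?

Grow the tree from B using Prim:
Step 1: cheapest edge leaving the tree is B F (14); add F.
Step 2: cheapest edge leaving the tree is F G (3); add G.
Step 3: cheapest edge leaving the tree is D G (6); add D.
Step 4: cheapest edge leaving the tree is D H (4); add H.
Step 5: cheapest edge leaving the tree is D I (5); add I.
Step 6: cheapest edge leaving the tree is E I (7); add E.
Step 7: cheapest edge leaving the tree is A I (16); add A.
Step 8: cheapest edge leaving the tree is A C (8); add C.
Vertex order: B, F, G, D, H, I, E, A, C. The 7th vertex is E.

E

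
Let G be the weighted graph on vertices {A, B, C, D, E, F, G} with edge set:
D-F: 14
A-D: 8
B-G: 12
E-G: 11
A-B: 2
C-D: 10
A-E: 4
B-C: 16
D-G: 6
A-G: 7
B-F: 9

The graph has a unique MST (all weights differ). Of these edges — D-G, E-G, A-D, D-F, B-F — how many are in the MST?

2

Sort edges by weight, then run Kruskal:
A-B (2): add. Components now {A,B} {C} {D} {E} {F} {G}
A-E (4): add. Components now {A,B,E} {C} {D} {F} {G}
D-G (6): add. Components now {A,B,E} {C} {D,G} {F}
A-G (7): add. Components now {A,B,D,E,G} {C} {F}
A-D (8): skip — A and D already connected.
B-F (9): add. Components now {A,B,D,E,F,G} {C}
C-D (10): add. Components now {A,B,C,D,E,F,G}
MST edge set: {A-B, A-E, D-G, A-G, B-F, C-D}.
Of the listed edges, {D-G, B-F} are in the MST → 2.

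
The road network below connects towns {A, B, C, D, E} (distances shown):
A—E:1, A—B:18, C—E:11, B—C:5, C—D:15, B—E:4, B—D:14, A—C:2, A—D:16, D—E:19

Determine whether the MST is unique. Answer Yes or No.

Sort edges by weight, then run Kruskal:
A—E (1): add — endpoints in different components.
A—C (2): add — endpoints in different components.
B—E (4): add — endpoints in different components.
B—C (5): skip — B and C already connected.
C—E (11): skip — C and E already connected.
B—D (14): add — endpoints in different components.
Every non-tree edge has weight strictly greater than the heaviest edge on the tree path between its endpoints, so the MST is unique.

Yes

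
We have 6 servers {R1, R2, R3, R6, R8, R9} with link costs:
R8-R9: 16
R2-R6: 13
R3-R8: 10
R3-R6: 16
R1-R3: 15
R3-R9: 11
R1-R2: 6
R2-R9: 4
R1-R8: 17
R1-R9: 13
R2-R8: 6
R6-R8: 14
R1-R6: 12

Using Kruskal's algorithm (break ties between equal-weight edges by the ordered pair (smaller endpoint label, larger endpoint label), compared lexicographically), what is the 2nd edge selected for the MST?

Kruskal: consider edges lightest-first.
R2-R9 (4): add — endpoints in different components.
R1-R2 (6): add — endpoints in different components.
R2-R8 (6): add — endpoints in different components.
R3-R8 (10): add — endpoints in different components.
R3-R9 (11): skip — R9 and R3 already connected.
R1-R6 (12): add — endpoints in different components.
The 2nd edge added is R1-R2.

R1-R2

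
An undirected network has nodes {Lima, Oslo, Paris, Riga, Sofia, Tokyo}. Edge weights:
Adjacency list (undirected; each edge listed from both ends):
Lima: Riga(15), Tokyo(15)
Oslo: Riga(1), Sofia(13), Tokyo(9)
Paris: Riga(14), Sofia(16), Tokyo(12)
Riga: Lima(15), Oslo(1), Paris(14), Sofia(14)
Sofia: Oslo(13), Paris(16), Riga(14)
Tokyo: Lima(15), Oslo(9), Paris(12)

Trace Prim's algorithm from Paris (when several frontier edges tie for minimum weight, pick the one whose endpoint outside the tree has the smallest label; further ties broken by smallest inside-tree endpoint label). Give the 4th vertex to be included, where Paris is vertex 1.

Grow the tree from Paris using Prim:
Step 1: cheapest edge leaving the tree is Paris Tokyo (12); add Tokyo.
Step 2: cheapest edge leaving the tree is Oslo Tokyo (9); add Oslo.
Step 3: cheapest edge leaving the tree is Oslo Riga (1); add Riga.
Step 4: cheapest edge leaving the tree is Oslo Sofia (13); add Sofia.
Step 5: cheapest edge leaving the tree is Lima Riga (15); add Lima.
Vertex order: Paris, Tokyo, Oslo, Riga, Sofia, Lima. The 4th vertex is Riga.

Riga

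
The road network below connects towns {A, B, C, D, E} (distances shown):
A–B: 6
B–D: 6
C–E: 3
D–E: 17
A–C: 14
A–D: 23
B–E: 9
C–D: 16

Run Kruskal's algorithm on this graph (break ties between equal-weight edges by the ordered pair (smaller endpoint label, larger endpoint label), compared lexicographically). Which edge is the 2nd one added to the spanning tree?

A-B

Kruskal's algorithm — process edges by increasing weight (ties by edge label):
C–E (3): add — endpoints in different components.
A–B (6): add — endpoints in different components.
B–D (6): add — endpoints in different components.
B–E (9): add — endpoints in different components.
The 2nd edge added is A–B.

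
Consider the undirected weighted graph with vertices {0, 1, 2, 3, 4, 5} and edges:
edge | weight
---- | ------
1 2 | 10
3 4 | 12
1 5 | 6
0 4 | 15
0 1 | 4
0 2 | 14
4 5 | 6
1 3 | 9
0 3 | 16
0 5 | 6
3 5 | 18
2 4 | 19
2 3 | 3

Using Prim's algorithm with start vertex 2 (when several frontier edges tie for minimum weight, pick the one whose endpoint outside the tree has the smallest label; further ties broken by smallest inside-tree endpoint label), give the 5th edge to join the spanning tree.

4-5

Prim's algorithm from 2:
Step 1: cheapest edge leaving the tree is 2 3 (3); add 3.
Step 2: cheapest edge leaving the tree is 1 3 (9); add 1.
Step 3: cheapest edge leaving the tree is 0 1 (4); add 0.
Step 4: cheapest edge leaving the tree is 0 5 (6); add 5.
Step 5: cheapest edge leaving the tree is 4 5 (6); add 4.
The 5th edge added is 4 5.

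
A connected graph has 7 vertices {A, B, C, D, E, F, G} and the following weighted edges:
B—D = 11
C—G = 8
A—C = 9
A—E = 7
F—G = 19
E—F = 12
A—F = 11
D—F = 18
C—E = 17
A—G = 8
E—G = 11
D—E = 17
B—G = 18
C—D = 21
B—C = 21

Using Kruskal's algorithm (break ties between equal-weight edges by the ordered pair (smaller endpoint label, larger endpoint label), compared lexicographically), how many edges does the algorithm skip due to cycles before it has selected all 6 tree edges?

4

Kruskal's algorithm — process edges by increasing weight (ties by edge label):
A—E (7): add. Components now {A,E} {B} {C} {D} {F} {G}
A—G (8): add. Components now {A,E,G} {B} {C} {D} {F}
C—G (8): add. Components now {A,C,E,G} {B} {D} {F}
A—C (9): skip — A and C already connected.
A—F (11): add. Components now {A,C,E,F,G} {B} {D}
B—D (11): add. Components now {A,C,E,F,G} {B,D}
E—G (11): skip — E and G already connected.
E—F (12): skip — E and F already connected.
C—E (17): skip — C and E already connected.
D—E (17): add. Components now {A,B,C,D,E,F,G}
Edges rejected before the tree was complete: 4.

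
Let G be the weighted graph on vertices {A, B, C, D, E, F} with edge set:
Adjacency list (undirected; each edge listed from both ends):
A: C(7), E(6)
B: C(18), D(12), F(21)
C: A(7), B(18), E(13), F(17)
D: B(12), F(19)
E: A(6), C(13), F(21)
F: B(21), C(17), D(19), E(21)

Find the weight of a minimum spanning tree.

Grow the tree from F using Prim:
Step 1: frontier [C—F 17, D—F 19, B—F 21, E—F 21] → take C—F (17); add C.
Step 2: frontier [A—C 7, C—E 13, B—C 18, D—F 19, B—F 21, E—F 21] → take A—C (7); add A.
Step 3: frontier [A—E 6, C—E 13, B—C 18, D—F 19, B—F 21, E—F 21] → take A—E (6); add E.
Step 4: frontier [B—C 18, D—F 19, B—F 21] → take B—C (18); add B.
Step 5: frontier [B—D 12, D—F 19] → take B—D (12); add D.
MST edges: C—F, A—C, A—E, B—C, B—D; total weight 17+7+6+18+12 = 60.

60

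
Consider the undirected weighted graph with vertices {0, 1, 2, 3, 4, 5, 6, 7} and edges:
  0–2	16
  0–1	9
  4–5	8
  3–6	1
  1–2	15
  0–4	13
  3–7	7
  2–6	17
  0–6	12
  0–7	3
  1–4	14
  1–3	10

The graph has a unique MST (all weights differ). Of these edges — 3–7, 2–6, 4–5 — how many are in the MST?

Sort edges by weight, then run Kruskal:
3–6 (1): add — endpoints in different components.
0–7 (3): add — endpoints in different components.
3–7 (7): add — endpoints in different components.
4–5 (8): add — endpoints in different components.
0–1 (9): add — endpoints in different components.
1–3 (10): skip — 1 and 3 already connected.
0–6 (12): skip — 0 and 6 already connected.
0–4 (13): add — endpoints in different components.
1–4 (14): skip — 1 and 4 already connected.
1–2 (15): add — endpoints in different components.
MST edge set: {3–6, 0–7, 3–7, 4–5, 0–1, 0–4, 1–2}.
Of the listed edges, {3–7, 4–5} are in the MST → 2.

2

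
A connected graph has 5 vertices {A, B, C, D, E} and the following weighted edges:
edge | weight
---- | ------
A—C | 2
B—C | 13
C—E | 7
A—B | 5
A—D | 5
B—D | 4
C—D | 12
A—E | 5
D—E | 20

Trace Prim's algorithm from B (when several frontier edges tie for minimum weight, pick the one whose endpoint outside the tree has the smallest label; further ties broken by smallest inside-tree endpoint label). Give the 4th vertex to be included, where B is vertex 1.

C

Prim's algorithm from B:
Step 1: cheapest edge leaving the tree is B—D (4); add D.
Step 2: cheapest edge leaving the tree is A—B (5); add A.
Step 3: cheapest edge leaving the tree is A—C (2); add C.
Step 4: cheapest edge leaving the tree is A—E (5); add E.
Vertex order: B, D, A, C, E. The 4th vertex is C.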